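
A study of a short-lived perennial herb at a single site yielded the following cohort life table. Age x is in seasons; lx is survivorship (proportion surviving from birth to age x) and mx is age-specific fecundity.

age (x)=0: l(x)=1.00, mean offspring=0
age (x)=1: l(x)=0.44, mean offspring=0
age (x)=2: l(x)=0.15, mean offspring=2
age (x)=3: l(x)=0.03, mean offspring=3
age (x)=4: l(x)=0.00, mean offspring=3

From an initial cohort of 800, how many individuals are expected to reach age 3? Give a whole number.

24

Expected survivors = N0 · l_3 = 800 × 0.03 = 24 → 24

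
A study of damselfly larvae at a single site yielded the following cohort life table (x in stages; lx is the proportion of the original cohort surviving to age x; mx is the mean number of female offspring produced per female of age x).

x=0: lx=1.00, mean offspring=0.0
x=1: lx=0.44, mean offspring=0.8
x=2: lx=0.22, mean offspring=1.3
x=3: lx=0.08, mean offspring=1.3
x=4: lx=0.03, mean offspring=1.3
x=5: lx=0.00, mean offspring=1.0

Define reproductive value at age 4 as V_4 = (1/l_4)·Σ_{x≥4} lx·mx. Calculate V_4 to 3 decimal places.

1.300

lx·mx for x ≥ 4: 0.039, 0 → sum = 0.039
V_4 = 0.039 / l_4 = 0.039 / 0.03 = 1.3 → 1.300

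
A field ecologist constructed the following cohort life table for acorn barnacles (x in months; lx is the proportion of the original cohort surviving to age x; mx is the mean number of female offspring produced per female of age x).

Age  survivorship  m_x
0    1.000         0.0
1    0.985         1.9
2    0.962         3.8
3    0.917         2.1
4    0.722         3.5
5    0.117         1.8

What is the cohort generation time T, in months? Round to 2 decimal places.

2.56

lx·mx: 0, 1.8715, 3.6556, 1.9257, 2.527, 0.2106 → R0 = 10.1904
x·lx·mx: 0, 1.8715, 7.3112, 5.7771, 10.108, 1.053 → Σ = 26.1208
T = 26.1208 / 10.1904 = 2.563275… → 2.56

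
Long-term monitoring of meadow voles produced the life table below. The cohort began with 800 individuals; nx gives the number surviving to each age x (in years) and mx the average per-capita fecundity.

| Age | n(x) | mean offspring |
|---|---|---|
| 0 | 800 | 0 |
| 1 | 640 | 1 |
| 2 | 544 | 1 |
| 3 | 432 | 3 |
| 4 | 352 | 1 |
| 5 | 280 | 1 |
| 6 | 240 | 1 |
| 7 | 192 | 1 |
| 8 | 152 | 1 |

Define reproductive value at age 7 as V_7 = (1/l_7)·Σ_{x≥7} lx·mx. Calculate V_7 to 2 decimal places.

lx = nx/n0 = nx/800: 1, 0.8, 0.68, 0.54, 0.44, 0.35, 0.3, 0.24, 0.19
lx·mx for x ≥ 7: 0.24, 0.19 → sum = 0.43
V_7 = 0.43 / l_7 = 0.43 / 0.24 = 1.791667… → 1.79

1.79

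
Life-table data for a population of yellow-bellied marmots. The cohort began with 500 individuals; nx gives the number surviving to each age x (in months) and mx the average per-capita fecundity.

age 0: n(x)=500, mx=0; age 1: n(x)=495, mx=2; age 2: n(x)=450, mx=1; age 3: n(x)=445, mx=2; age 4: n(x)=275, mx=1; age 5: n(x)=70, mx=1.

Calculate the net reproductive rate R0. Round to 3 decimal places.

5.350

lx = nx/n0 = nx/500: 1, 0.99, 0.9, 0.89, 0.55, 0.14
lx·mx by age: 0, 1.98, 0.9, 1.78, 0.55, 0.14
R0 = Σ lx·mx = 5.35 → 5.350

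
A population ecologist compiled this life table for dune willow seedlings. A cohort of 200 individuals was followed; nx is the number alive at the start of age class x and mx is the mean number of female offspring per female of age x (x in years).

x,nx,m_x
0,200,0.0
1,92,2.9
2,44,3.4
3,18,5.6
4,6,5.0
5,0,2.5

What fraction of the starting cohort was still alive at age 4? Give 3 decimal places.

0.030

l_4 = n_4/n_0 = 6/200 = 0.03 → 0.030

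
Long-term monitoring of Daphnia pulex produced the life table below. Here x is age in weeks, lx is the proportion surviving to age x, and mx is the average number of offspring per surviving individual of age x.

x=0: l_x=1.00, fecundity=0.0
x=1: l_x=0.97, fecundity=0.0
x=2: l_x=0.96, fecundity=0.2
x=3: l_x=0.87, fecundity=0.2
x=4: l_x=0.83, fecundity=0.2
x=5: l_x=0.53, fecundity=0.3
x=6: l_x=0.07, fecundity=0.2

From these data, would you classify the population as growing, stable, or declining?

R0 = Σ lx·mx = 0 + 0 + 0.192 + 0.174 + 0.166 + 0.159 + 0.014 = 0.705
R0 < 1, so the population is declining.

declining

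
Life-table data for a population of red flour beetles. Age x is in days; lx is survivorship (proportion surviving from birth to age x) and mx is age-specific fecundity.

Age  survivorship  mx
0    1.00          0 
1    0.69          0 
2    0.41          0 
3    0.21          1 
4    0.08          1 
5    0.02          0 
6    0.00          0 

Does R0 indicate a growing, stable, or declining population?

R0 = Σ lx·mx = 0 + 0 + 0 + 0.21 + 0.08 + 0 + 0 = 0.29
R0 < 1, so the population is declining.

declining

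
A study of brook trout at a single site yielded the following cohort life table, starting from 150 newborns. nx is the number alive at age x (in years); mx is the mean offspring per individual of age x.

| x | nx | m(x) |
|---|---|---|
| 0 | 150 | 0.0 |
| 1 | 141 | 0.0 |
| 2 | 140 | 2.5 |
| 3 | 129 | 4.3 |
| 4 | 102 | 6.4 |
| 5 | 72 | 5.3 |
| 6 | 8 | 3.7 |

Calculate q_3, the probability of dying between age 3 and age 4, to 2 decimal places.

0.21

lx = nx/n0 = nx/150: 1, 0.94, 0.93333…, 0.86, 0.68, 0.48, 0.05333…
q_3 = (l_3 − l_4) / l_3 = (0.86 − 0.68) / 0.86
     = 0.18 / 0.86 = 0.209302… → 0.21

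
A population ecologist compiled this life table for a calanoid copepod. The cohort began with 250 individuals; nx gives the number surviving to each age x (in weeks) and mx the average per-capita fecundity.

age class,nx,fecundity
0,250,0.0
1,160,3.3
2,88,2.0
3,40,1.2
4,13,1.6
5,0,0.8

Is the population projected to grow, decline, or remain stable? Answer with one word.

lx = nx/n0 = nx/250: 1, 0.64, 0.352, 0.16, 0.052, 0
R0 = Σ lx·mx = 0 + 2.112 + 0.704 + 0.192 + 0.0832 + 0 = 3.0912
R0 > 1, so the population is growing.

growing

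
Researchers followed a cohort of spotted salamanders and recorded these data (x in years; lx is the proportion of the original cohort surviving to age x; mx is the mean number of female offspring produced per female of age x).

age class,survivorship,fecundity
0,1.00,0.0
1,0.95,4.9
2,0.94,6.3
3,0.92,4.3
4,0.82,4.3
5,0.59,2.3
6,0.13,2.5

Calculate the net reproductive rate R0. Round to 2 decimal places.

lx·mx by age: 0, 4.655, 5.922, 3.956, 3.526, 1.357, 0.325
R0 = Σ lx·mx = 19.741 → 19.74

19.74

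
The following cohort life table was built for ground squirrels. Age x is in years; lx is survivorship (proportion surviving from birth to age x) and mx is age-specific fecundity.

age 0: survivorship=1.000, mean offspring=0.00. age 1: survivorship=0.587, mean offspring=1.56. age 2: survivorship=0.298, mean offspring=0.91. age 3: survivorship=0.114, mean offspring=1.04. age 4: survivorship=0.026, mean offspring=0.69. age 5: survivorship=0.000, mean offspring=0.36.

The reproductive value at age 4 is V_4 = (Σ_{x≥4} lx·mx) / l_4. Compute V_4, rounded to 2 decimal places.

lx·mx for x ≥ 4: 0.01794, 0 → sum = 0.01794
V_4 = 0.01794 / l_4 = 0.01794 / 0.026 = 0.69 → 0.69

0.69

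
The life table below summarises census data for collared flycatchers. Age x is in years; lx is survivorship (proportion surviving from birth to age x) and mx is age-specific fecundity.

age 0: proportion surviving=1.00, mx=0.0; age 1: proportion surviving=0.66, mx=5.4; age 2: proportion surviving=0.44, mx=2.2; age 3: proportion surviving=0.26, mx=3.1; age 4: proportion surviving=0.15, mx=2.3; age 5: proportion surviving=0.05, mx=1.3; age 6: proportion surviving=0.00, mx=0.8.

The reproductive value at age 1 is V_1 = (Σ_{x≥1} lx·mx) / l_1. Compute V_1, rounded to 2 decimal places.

8.71

lx·mx for x ≥ 1: 3.564, 0.968, 0.806, 0.345, 0.065, 0 → sum = 5.748
V_1 = 5.748 / l_1 = 5.748 / 0.66 = 8.709091… → 8.71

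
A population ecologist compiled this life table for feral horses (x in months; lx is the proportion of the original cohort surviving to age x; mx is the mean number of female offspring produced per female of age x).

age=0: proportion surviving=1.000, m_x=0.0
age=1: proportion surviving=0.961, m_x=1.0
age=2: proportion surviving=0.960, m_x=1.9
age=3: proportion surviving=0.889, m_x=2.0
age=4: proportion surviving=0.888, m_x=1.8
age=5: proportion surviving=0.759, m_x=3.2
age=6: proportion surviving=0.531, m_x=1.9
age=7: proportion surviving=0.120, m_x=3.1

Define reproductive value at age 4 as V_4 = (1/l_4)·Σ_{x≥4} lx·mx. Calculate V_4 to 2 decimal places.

lx·mx for x ≥ 4: 1.5984, 2.4288, 1.0089, 0.372 → sum = 5.4081
V_4 = 5.4081 / l_4 = 5.4081 / 0.888 = 6.090203… → 6.09

6.09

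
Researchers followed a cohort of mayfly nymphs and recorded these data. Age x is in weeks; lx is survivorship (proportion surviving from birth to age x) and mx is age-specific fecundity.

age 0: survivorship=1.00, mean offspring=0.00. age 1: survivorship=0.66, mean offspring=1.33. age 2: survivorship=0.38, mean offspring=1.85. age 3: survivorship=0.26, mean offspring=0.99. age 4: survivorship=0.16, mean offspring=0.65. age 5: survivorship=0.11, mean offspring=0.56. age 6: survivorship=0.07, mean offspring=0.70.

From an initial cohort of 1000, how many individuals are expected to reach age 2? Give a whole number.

Expected survivors = N0 · l_2 = 1000 × 0.38 = 380 → 380

380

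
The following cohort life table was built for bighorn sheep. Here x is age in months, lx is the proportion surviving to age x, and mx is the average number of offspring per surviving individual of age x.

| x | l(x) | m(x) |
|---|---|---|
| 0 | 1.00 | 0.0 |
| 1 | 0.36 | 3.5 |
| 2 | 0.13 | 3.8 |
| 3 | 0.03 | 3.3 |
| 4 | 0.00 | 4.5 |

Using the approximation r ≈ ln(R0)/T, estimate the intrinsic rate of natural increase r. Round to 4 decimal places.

R0 = Σ lx·mx = 0 + 1.26 + 0.494 + 0.099 + 0 = 1.853
Σ x·lx·mx = 2.545; T = 2.545/1.853 = 1.37345…
r ≈ ln(R0)/T = ln(1.853)/1.37345… = 0.449093… → 0.4491

0.4491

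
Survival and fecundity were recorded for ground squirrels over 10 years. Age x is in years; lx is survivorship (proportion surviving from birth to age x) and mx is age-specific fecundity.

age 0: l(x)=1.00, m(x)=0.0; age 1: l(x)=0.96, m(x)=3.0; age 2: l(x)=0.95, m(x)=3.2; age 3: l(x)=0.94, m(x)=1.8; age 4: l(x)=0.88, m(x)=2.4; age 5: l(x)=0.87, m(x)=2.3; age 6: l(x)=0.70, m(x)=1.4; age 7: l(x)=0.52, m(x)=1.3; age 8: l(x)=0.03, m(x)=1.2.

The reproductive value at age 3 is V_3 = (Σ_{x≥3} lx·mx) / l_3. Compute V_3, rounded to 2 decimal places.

7.98

lx·mx for x ≥ 3: 1.692, 2.112, 2.001, 0.98, 0.676, 0.036 → sum = 7.497
V_3 = 7.497 / l_3 = 7.497 / 0.94 = 7.975532… → 7.98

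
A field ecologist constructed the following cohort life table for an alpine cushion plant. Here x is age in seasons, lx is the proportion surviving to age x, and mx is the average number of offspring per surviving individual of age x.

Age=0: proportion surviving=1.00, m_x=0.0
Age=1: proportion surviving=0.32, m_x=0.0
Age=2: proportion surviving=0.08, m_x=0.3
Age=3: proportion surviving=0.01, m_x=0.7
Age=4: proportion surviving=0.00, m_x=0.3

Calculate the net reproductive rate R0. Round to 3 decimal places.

lx·mx by age: 0, 0, 0.024, 0.007, 0
R0 = Σ lx·mx = 0.031 → 0.031

0.031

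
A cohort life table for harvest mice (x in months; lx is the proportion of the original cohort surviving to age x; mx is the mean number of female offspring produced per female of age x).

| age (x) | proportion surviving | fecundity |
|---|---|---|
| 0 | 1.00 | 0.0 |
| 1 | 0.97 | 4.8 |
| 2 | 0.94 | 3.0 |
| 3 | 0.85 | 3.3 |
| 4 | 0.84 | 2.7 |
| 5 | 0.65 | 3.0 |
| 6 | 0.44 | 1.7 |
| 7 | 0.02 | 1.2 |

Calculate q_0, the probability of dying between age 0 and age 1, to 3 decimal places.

q_0 = (l_0 − l_1) / l_0 = (1 − 0.97) / 1
     = 0.03 / 1 = 0.03 → 0.030

0.030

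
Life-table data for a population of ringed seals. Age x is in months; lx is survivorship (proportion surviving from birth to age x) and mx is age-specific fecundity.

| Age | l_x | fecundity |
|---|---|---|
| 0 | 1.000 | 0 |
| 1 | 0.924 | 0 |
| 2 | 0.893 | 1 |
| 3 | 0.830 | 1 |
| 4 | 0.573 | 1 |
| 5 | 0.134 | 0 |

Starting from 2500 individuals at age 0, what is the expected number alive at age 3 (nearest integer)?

2075

Expected survivors = N0 · l_3 = 2500 × 0.830 = 2075 → 2075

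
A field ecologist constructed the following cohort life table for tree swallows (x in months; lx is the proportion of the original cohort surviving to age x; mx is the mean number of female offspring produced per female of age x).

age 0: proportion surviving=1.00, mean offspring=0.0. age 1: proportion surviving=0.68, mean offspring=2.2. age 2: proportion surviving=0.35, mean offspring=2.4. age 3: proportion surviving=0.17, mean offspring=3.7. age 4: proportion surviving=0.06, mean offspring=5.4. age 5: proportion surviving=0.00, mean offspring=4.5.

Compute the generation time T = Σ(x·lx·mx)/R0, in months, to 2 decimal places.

lx·mx: 0, 1.496, 0.84, 0.629, 0.324, 0 → R0 = 3.289
x·lx·mx: 0, 1.496, 1.68, 1.887, 1.296, 0 → Σ = 6.359
T = 6.359 / 3.289 = 1.933414… → 1.93

1.93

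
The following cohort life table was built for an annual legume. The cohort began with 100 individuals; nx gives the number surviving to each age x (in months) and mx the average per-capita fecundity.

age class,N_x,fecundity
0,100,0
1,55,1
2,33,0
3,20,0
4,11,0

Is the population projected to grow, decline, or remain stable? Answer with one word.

lx = nx/n0 = nx/100: 1, 0.55, 0.33, 0.2, 0.11
R0 = Σ lx·mx = 0 + 0.55 + 0 + 0 + 0 = 0.55
R0 < 1, so the population is declining.

declining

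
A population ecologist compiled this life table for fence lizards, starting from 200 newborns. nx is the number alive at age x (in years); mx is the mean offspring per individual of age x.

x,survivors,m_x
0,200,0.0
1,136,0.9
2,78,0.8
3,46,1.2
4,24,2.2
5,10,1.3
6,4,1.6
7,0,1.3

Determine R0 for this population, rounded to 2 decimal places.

1.56

lx = nx/n0 = nx/200: 1, 0.68, 0.39, 0.23, 0.12, 0.05, 0.02, 0
lx·mx by age: 0, 0.612, 0.312, 0.276, 0.264, 0.065, 0.032, 0
R0 = Σ lx·mx = 1.561 → 1.56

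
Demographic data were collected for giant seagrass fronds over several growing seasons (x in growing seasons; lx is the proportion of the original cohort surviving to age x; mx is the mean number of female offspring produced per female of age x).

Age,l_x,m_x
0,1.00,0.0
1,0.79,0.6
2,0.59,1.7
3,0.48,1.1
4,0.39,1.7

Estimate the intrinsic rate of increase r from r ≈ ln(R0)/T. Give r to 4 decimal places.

R0 = Σ lx·mx = 0 + 0.474 + 1.003 + 0.528 + 0.663 = 2.668
Σ x·lx·mx = 6.716; T = 6.716/2.668 = 2.51724…
r ≈ ln(R0)/T = ln(2.668)/2.51724… = 0.389843… → 0.3898

0.3898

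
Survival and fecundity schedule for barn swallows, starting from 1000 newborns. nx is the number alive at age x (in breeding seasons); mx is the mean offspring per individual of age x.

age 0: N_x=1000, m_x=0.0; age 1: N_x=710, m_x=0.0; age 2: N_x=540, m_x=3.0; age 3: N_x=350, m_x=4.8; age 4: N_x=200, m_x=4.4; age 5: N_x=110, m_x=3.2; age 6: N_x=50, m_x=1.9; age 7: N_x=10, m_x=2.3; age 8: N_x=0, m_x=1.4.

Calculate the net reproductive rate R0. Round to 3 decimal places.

lx = nx/n0 = nx/1000: 1, 0.71, 0.54, 0.35, 0.2, 0.11, 0.05, 0.01, 0
lx·mx by age: 0, 0, 1.62, 1.68, 0.88, 0.352, 0.095, 0.023, 0
R0 = Σ lx·mx = 4.65 → 4.650

4.650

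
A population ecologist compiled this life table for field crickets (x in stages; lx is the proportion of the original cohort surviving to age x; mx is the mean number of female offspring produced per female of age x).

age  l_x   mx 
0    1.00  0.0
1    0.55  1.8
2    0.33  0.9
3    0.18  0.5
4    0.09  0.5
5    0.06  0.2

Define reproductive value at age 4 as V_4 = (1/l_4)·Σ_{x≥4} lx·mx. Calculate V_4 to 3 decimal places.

0.633

lx·mx for x ≥ 4: 0.045, 0.012 → sum = 0.057
V_4 = 0.057 / l_4 = 0.057 / 0.09 = 0.633333… → 0.633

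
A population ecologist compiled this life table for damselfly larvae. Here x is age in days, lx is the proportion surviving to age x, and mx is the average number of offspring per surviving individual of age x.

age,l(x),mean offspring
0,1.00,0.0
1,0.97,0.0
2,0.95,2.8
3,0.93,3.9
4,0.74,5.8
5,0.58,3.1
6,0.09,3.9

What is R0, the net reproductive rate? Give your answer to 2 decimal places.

lx·mx by age: 0, 0, 2.66, 3.627, 4.292, 1.798, 0.351
R0 = Σ lx·mx = 12.728 → 12.73

12.73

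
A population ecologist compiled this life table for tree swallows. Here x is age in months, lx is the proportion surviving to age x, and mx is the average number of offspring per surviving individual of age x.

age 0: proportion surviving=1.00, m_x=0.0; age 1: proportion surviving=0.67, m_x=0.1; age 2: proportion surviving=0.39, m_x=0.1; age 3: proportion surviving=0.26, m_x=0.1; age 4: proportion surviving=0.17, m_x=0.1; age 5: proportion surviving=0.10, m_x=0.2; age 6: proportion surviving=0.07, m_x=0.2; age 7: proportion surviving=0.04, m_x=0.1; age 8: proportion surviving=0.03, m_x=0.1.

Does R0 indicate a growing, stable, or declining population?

declining

R0 = Σ lx·mx = 0 + 0.067 + 0.039 + 0.026 + 0.017 + 0.02 + 0.014 + 0.004 + 0.003 = 0.19
R0 < 1, so the population is declining.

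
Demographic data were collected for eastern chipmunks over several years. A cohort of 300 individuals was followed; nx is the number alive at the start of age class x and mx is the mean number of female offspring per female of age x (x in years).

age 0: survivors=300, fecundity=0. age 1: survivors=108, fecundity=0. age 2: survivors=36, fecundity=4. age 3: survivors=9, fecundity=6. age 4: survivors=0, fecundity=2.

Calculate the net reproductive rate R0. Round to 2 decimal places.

lx = nx/n0 = nx/300: 1, 0.36, 0.12, 0.03, 0
lx·mx by age: 0, 0, 0.48, 0.18, 0
R0 = Σ lx·mx = 0.66 → 0.66

0.66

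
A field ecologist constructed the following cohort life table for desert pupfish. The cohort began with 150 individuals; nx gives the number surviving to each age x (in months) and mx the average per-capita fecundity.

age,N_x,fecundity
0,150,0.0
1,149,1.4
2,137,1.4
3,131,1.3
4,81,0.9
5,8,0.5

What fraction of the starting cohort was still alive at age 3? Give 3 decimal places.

l_3 = n_3/n_0 = 131/150 = 0.873333… → 0.873

0.873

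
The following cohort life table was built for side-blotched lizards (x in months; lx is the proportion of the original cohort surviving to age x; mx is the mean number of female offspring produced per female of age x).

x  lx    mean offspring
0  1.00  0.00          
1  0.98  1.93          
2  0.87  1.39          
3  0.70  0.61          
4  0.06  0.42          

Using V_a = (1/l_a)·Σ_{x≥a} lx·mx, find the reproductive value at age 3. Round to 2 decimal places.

lx·mx for x ≥ 3: 0.427, 0.0252 → sum = 0.4522
V_3 = 0.4522 / l_3 = 0.4522 / 0.7 = 0.646 → 0.65

0.65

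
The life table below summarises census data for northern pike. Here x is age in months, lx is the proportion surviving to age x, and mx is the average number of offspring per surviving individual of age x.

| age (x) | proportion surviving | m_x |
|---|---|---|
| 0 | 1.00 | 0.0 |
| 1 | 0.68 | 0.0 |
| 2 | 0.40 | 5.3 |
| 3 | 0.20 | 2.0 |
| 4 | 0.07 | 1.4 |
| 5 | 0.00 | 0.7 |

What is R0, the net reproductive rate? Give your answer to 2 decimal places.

lx·mx by age: 0, 0, 2.12, 0.4, 0.098, 0
R0 = Σ lx·mx = 2.618 → 2.62

2.62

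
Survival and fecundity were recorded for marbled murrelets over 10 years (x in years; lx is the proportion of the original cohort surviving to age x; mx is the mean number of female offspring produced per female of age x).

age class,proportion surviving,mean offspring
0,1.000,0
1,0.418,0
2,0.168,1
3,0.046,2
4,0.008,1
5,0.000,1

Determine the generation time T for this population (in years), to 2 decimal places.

2.40

lx·mx: 0, 0, 0.168, 0.092, 0.008, 0 → R0 = 0.268
x·lx·mx: 0, 0, 0.336, 0.276, 0.032, 0 → Σ = 0.644
T = 0.644 / 0.268 = 2.402985… → 2.40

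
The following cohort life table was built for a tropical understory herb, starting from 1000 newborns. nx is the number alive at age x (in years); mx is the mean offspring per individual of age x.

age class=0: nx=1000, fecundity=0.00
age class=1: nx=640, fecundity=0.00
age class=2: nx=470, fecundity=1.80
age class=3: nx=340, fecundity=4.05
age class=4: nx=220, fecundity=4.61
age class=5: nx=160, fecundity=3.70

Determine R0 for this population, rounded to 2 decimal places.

3.83

lx = nx/n0 = nx/1000: 1, 0.64, 0.47, 0.34, 0.22, 0.16
lx·mx by age: 0, 0, 0.846, 1.377, 1.0142, 0.592
R0 = Σ lx·mx = 3.8292 → 3.83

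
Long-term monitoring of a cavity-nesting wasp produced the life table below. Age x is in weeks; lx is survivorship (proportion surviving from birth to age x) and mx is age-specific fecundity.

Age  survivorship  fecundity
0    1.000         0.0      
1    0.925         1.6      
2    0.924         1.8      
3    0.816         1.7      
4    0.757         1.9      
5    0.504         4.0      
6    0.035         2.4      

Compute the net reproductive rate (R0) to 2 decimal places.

8.07

lx·mx by age: 0, 1.48, 1.6632, 1.3872, 1.4383, 2.016, 0.084
R0 = Σ lx·mx = 8.0687 → 8.07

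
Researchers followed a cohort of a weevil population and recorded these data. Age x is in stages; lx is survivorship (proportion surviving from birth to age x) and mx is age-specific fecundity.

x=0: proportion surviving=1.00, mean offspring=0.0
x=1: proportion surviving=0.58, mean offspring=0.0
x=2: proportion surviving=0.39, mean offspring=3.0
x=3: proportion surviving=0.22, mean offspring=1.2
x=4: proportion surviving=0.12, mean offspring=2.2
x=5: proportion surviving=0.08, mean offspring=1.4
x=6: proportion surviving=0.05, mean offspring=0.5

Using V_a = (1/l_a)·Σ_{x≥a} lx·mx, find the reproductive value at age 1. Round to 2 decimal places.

lx·mx for x ≥ 1: 0, 1.17, 0.264, 0.264, 0.112, 0.025 → sum = 1.835
V_1 = 1.835 / l_1 = 1.835 / 0.58 = 3.163793… → 3.16

3.16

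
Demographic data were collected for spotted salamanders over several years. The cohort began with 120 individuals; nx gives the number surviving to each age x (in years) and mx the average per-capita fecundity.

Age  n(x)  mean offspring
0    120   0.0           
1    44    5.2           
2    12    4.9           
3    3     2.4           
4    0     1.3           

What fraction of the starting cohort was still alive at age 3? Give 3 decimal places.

0.025

l_3 = n_3/n_0 = 3/120 = 0.025 → 0.025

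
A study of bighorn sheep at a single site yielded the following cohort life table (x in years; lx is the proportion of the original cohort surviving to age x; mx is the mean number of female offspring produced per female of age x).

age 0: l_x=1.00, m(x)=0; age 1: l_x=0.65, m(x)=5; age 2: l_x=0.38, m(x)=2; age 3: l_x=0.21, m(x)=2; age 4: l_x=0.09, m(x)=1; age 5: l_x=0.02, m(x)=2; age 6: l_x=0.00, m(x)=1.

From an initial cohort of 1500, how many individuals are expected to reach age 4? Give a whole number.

135

Expected survivors = N0 · l_4 = 1500 × 0.09 = 135 → 135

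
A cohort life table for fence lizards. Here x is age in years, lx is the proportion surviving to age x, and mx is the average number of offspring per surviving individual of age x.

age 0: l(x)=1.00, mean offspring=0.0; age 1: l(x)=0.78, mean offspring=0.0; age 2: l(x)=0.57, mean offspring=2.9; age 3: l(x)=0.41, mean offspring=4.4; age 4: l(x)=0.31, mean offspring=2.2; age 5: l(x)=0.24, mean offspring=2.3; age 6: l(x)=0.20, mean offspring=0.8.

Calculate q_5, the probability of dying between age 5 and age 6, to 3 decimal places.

q_5 = (l_5 − l_6) / l_5 = (0.24 − 0.2) / 0.24
     = 0.04 / 0.24 = 0.166667… → 0.167

0.167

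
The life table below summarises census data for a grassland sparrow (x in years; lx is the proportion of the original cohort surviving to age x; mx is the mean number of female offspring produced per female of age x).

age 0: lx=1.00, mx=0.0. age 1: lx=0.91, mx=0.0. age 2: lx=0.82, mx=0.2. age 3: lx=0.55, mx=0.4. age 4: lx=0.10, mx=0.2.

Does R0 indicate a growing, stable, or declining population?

declining

R0 = Σ lx·mx = 0 + 0 + 0.164 + 0.22 + 0.02 = 0.404
R0 < 1, so the population is declining.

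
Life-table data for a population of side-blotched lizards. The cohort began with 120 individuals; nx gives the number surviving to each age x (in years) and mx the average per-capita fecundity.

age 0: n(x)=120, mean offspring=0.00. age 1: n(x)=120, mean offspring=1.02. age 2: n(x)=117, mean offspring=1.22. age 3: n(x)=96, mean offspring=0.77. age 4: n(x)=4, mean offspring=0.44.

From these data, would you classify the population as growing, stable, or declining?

lx = nx/n0 = nx/120: 1, 1, 0.975, 0.8, 0.03333…
R0 = Σ lx·mx = 0 + 1.02 + 1.1895 + 0.616 + 0.014667… = 2.840167…
R0 > 1, so the population is growing.

growing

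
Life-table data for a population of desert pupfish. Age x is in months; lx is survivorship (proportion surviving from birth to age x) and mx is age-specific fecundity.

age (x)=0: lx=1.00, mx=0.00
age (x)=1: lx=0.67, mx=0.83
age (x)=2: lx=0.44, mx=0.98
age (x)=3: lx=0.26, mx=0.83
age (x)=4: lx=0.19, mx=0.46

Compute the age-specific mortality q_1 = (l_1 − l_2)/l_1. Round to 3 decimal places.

q_1 = (l_1 − l_2) / l_1 = (0.67 − 0.44) / 0.67
     = 0.23 / 0.67 = 0.343284… → 0.343

0.343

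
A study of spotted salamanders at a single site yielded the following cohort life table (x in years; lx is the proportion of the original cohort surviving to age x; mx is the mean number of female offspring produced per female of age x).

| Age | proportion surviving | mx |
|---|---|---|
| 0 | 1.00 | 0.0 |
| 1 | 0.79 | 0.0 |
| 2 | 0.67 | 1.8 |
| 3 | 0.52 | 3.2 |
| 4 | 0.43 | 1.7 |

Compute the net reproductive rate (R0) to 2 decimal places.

lx·mx by age: 0, 0, 1.206, 1.664, 0.731
R0 = Σ lx·mx = 3.601 → 3.60

3.60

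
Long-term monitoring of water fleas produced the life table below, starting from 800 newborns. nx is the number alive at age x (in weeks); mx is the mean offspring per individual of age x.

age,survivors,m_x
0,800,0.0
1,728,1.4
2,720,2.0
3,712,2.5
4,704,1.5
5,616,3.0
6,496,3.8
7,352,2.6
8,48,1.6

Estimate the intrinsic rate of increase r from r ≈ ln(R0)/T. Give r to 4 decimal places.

lx = nx/n0 = nx/800: 1, 0.91, 0.9, 0.89, 0.88, 0.77, 0.62, 0.44, 0.06
R0 = Σ lx·mx = 0 + 1.274 + 1.8 + 2.225 + 1.32 + 2.31 + 2.356 + 1.144 + 0.096 = 12.525
Σ x·lx·mx = 51.291; T = 51.291/12.525 = 4.09509…
r ≈ ln(R0)/T = ln(12.525)/4.09509… = 0.617258… → 0.6173

0.6173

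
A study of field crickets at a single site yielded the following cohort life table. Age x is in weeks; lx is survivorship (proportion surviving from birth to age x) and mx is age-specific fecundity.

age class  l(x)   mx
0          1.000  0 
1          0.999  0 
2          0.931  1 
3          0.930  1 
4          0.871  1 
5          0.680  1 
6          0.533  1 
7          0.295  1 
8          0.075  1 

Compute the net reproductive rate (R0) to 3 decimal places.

4.315

lx·mx by age: 0, 0, 0.931, 0.93, 0.871, 0.68, 0.533, 0.295, 0.075
R0 = Σ lx·mx = 4.315 → 4.315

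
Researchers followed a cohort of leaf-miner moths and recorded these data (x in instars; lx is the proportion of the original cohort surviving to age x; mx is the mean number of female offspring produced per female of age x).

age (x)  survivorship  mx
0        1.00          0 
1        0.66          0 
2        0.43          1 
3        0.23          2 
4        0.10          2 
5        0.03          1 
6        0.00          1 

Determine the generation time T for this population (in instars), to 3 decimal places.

2.848

lx·mx: 0, 0, 0.43, 0.46, 0.2, 0.03, 0 → R0 = 1.12
x·lx·mx: 0, 0, 0.86, 1.38, 0.8, 0.15, 0 → Σ = 3.19
T = 3.19 / 1.12 = 2.848214… → 2.848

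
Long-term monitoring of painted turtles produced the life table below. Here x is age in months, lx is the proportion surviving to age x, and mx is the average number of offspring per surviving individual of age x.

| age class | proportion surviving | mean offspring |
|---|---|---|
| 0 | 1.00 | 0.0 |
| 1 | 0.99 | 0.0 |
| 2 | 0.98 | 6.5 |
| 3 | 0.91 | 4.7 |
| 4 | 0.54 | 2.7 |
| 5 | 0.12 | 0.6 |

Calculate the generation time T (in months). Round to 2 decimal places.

2.61

lx·mx: 0, 0, 6.37, 4.277, 1.458, 0.072 → R0 = 12.177
x·lx·mx: 0, 0, 12.74, 12.831, 5.832, 0.36 → Σ = 31.763
T = 31.763 / 12.177 = 2.608442… → 2.61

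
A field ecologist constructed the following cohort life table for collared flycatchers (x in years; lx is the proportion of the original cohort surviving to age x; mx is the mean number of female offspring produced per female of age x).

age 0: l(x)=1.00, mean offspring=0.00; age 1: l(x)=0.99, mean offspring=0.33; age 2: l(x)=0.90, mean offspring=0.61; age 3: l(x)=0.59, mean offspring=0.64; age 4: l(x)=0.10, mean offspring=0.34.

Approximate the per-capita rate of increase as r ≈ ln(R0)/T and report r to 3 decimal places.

R0 = Σ lx·mx = 0 + 0.3267 + 0.549 + 0.3776 + 0.034 = 1.2873
Σ x·lx·mx = 2.6935; T = 2.6935/1.2873 = 2.09236…
r ≈ ln(R0)/T = ln(1.2873)/2.09236… = 0.1207… → 0.121

0.121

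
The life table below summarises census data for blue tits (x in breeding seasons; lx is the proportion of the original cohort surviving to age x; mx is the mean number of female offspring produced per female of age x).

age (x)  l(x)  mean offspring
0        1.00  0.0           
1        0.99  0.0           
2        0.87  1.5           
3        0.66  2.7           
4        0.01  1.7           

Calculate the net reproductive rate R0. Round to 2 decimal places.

lx·mx by age: 0, 0, 1.305, 1.782, 0.017
R0 = Σ lx·mx = 3.104 → 3.10

3.10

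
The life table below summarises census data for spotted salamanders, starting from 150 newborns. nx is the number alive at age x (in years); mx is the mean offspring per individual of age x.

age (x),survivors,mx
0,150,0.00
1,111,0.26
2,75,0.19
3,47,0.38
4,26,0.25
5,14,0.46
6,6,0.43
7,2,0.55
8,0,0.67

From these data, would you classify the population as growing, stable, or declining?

lx = nx/n0 = nx/150: 1, 0.74, 0.5, 0.31333…, 0.17333…, 0.09333…, 0.04, 0.01333…, 0
R0 = Σ lx·mx = 0 + 0.1924 + 0.095 + 0.119067… + 0.043333… + 0.042933… + 0.0172 + 0.007333… + 0 = 0.517267…
R0 < 1, so the population is declining.

declining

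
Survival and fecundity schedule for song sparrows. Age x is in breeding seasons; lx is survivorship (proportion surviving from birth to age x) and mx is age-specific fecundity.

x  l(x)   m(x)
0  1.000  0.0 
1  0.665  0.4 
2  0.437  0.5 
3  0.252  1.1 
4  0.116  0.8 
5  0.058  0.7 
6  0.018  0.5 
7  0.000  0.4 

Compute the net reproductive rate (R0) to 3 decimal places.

0.904

lx·mx by age: 0, 0.266, 0.2185, 0.2772, 0.0928, 0.0406, 0.009, 0
R0 = Σ lx·mx = 0.9041 → 0.904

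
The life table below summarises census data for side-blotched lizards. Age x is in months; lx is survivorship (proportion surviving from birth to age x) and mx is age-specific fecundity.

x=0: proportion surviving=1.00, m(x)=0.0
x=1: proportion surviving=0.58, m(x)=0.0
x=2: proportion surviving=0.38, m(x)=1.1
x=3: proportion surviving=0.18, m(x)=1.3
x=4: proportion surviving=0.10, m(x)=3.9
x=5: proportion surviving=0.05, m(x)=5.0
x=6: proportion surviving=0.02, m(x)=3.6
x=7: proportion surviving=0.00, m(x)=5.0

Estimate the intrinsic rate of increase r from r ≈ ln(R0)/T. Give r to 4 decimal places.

0.0886

R0 = Σ lx·mx = 0 + 0 + 0.418 + 0.234 + 0.39 + 0.25 + 0.072 + 0 = 1.364
Σ x·lx·mx = 4.78; T = 4.78/1.364 = 3.5044…
r ≈ ln(R0)/T = ln(1.364)/3.5044… = 0.088581… → 0.0886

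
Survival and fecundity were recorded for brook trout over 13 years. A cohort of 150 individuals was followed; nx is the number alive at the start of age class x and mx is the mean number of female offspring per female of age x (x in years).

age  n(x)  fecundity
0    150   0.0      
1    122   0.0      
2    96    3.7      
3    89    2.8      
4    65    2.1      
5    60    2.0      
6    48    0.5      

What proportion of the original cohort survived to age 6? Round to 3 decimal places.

l_6 = n_6/n_0 = 48/150 = 0.32 → 0.320

0.320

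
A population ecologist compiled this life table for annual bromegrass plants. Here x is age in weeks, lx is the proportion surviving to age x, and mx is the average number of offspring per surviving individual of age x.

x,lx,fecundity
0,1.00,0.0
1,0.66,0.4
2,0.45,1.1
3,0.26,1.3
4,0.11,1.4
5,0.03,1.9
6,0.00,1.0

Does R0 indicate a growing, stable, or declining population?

growing

R0 = Σ lx·mx = 0 + 0.264 + 0.495 + 0.338 + 0.154 + 0.057 + 0 = 1.308
R0 > 1, so the population is growing.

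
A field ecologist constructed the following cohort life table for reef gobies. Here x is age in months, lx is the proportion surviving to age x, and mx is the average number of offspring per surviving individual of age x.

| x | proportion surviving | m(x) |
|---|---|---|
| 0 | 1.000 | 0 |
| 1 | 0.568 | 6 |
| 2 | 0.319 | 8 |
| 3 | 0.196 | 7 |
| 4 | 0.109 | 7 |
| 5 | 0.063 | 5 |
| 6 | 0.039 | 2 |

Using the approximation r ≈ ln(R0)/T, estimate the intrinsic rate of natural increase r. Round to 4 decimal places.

R0 = Σ lx·mx = 0 + 3.408 + 2.552 + 1.372 + 0.763 + 0.315 + 0.078 = 8.488
Σ x·lx·mx = 17.723; T = 17.723/8.488 = 2.08801…
r ≈ ln(R0)/T = ln(8.488)/2.08801… = 1.024256… → 1.0243

1.0243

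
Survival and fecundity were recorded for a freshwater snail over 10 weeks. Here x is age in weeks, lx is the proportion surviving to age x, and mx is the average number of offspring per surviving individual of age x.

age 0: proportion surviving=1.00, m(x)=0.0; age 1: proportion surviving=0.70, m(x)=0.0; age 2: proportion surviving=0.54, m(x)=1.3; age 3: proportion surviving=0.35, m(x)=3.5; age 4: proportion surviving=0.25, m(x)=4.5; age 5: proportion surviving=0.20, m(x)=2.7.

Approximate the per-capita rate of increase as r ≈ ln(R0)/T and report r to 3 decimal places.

0.374

R0 = Σ lx·mx = 0 + 0 + 0.702 + 1.225 + 1.125 + 0.54 = 3.592
Σ x·lx·mx = 12.279; T = 12.279/3.592 = 3.41843…
r ≈ ln(R0)/T = ln(3.592)/3.41843… = 0.37406… → 0.374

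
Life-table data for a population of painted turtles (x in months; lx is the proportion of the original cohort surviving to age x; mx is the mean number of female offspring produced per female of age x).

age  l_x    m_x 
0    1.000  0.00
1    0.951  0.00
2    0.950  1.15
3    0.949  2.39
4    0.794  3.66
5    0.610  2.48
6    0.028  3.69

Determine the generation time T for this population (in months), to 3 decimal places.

lx·mx: 0, 0, 1.0925, 2.26811, 2.90604, 1.5128, 0.10332 → R0 = 7.88277
x·lx·mx: 0, 0, 2.185, 6.80433, 11.62416, 7.564, 0.61992 → Σ = 28.79741
T = 28.79741 / 7.88277 = 3.653209… → 3.653

3.653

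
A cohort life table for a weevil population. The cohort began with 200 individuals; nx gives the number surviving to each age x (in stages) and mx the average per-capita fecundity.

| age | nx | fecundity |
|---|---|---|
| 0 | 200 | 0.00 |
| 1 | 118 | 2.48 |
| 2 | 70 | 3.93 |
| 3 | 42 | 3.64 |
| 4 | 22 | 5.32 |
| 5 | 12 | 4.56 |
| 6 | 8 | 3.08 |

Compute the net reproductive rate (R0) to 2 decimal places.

lx = nx/n0 = nx/200: 1, 0.59, 0.35, 0.21, 0.11, 0.06, 0.04
lx·mx by age: 0, 1.4632, 1.3755, 0.7644, 0.5852, 0.2736, 0.1232
R0 = Σ lx·mx = 4.5851 → 4.59

4.59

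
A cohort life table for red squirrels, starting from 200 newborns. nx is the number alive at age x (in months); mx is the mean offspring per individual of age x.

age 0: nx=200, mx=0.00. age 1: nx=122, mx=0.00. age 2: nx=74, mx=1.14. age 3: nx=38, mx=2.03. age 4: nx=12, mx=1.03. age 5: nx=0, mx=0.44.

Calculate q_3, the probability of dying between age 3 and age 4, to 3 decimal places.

0.684

lx = nx/n0 = nx/200: 1, 0.61, 0.37, 0.19, 0.06, 0
q_3 = (l_3 − l_4) / l_3 = (0.19 − 0.06) / 0.19
     = 0.13 / 0.19 = 0.684211… → 0.684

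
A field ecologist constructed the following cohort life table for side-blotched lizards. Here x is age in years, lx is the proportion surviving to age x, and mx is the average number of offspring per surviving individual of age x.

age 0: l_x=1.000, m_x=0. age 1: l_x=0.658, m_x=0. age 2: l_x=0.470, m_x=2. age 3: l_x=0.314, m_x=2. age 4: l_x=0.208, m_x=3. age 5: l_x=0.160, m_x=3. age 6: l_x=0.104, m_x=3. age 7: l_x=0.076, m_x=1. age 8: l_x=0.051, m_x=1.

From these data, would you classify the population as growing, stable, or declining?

growing

R0 = Σ lx·mx = 0 + 0 + 0.94 + 0.628 + 0.624 + 0.48 + 0.312 + 0.076 + 0.051 = 3.111
R0 > 1, so the population is growing.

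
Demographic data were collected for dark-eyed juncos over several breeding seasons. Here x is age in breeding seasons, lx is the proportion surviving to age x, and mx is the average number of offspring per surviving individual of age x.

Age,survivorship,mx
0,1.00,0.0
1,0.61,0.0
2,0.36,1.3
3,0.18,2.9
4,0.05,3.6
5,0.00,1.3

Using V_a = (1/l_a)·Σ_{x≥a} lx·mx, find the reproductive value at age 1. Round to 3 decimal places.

lx·mx for x ≥ 1: 0, 0.468, 0.522, 0.18, 0 → sum = 1.17
V_1 = 1.17 / l_1 = 1.17 / 0.61 = 1.918033… → 1.918

1.918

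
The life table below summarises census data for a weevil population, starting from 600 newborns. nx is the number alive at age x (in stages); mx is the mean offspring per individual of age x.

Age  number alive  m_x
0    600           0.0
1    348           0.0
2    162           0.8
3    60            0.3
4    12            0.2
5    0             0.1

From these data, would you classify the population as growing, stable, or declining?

declining

lx = nx/n0 = nx/600: 1, 0.58, 0.27, 0.1, 0.02, 0
R0 = Σ lx·mx = 0 + 0 + 0.216 + 0.03 + 0.004 + 0 = 0.25
R0 < 1, so the population is declining.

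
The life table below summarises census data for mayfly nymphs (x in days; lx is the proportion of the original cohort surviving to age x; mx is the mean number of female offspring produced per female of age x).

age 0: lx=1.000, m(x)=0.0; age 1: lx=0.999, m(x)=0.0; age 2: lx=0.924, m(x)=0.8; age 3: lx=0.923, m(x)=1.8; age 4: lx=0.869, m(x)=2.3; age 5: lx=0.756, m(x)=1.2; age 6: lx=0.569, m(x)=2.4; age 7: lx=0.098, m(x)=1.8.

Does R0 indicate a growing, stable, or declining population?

R0 = Σ lx·mx = 0 + 0 + 0.7392 + 1.6614 + 1.9987 + 0.9072 + 1.3656 + 0.1764 = 6.8485
R0 > 1, so the population is growing.

growing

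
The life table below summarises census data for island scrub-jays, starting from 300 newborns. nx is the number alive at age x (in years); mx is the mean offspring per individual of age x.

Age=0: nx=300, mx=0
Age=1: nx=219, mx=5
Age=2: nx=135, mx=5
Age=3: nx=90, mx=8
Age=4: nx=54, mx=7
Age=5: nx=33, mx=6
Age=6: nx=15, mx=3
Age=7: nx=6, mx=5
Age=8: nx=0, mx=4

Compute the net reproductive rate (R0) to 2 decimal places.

10.47

lx = nx/n0 = nx/300: 1, 0.73, 0.45, 0.3, 0.18, 0.11, 0.05, 0.02, 0
lx·mx by age: 0, 3.65, 2.25, 2.4, 1.26, 0.66, 0.15, 0.1, 0
R0 = Σ lx·mx = 10.47 → 10.47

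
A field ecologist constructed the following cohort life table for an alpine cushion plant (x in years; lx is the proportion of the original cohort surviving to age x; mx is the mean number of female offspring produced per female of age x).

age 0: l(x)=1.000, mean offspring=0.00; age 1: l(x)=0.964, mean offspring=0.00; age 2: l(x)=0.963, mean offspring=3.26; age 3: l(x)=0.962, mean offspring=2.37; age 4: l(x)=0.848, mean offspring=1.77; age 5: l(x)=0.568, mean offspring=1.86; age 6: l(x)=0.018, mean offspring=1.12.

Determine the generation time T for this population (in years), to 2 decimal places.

3.07

lx·mx: 0, 0, 3.13938, 2.27994, 1.50096, 1.05648, 0.02016 → R0 = 7.99692
x·lx·mx: 0, 0, 6.27876, 6.83982, 6.00384, 5.2824, 0.12096 → Σ = 24.52578
T = 24.52578 / 7.99692 = 3.066903… → 3.07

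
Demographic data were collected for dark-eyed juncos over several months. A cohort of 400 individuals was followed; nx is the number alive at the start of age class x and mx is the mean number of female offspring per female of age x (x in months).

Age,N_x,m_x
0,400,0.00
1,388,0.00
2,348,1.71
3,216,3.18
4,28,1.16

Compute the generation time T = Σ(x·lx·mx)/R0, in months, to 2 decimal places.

2.57

lx = nx/n0 = nx/400: 1, 0.97, 0.87, 0.54, 0.07
lx·mx: 0, 0, 1.4877, 1.7172, 0.0812 → R0 = 3.2861
x·lx·mx: 0, 0, 2.9754, 5.1516, 0.3248 → Σ = 8.4518
T = 8.4518 / 3.2861 = 2.571985… → 2.57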